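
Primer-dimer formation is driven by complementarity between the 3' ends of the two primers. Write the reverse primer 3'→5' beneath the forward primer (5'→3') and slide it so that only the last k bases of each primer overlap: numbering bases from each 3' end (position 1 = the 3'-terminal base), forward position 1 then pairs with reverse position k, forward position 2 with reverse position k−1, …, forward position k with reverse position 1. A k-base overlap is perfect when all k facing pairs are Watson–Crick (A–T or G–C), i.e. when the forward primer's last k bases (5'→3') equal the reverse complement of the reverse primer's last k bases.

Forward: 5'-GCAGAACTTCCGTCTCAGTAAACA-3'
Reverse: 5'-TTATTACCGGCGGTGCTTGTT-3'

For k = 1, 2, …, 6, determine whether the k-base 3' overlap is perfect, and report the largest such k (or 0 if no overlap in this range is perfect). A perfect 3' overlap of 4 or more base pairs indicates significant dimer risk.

Longest perfect overlap: 4 complementary base pairs; significant dimer risk (threshold 4).

Last 6 bases (5'→3') — forward …TAAACA, reverse …CTTGTT.
Reverse complement of the reverse primer's last 6 bases: AACAAG; its first k bases are the reverse complement of the reverse primer's last k bases, so a perfect k-base overlap needs the forward primer's last k bases to equal them.
Comparing (forward last k vs required): k=1: A vs A ✓; k=2: CA vs AA ✗; k=3: ACA vs AAC ✗; k=4: AACA vs AACA ✓; k=5: AAACA vs AACAA ✗; k=6: TAAACA vs AACAAG ✗.
Perfect overlaps at k = 1, 4; the largest is 4.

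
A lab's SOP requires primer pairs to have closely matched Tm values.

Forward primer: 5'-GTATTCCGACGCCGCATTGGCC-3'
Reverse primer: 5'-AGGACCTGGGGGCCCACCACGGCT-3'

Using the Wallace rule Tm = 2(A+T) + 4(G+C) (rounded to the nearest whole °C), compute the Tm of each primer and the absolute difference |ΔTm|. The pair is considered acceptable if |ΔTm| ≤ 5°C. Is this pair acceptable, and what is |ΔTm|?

|ΔTm| = 12°C; the pair is not acceptable.

Forward: A=3 T=5 G=6 C=8 → Tm = 2·8 + 4·14 = 72°C.
Reverse: A=4 T=2 G=9 C=9 → Tm = 2·6 + 4·18 = 84°C.
|ΔTm| = |72 − 84| = 12°C, > 5°C.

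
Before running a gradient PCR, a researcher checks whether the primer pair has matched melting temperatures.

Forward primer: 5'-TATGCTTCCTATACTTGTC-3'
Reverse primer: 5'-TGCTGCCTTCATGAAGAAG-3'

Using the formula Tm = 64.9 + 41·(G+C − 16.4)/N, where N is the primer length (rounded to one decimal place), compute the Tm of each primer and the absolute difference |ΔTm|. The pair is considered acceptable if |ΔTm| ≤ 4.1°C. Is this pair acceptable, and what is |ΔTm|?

|ΔTm| = 4.3°C; the pair is not acceptable.

Forward: G+C = 7, N = 19 → Tm = 64.9 + 41·(7 − 16.4)/19 = 44.6°C.
Reverse: G+C = 9, N = 19 → Tm = 64.9 + 41·(9 − 16.4)/19 = 48.9°C.
|ΔTm| = |44.6 − 48.9| = 4.3°C, > 4.1°C.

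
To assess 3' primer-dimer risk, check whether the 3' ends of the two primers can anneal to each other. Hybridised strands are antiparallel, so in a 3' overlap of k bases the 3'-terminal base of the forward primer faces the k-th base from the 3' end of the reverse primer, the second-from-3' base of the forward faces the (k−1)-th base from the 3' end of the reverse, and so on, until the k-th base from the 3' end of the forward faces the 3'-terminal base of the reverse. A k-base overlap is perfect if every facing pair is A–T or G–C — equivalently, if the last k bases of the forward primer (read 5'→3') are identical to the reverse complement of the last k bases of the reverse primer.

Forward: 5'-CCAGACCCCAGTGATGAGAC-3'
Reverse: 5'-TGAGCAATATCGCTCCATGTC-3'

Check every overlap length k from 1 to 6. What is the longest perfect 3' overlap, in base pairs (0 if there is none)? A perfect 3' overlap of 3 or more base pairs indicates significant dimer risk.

Last 6 bases (5'→3') — forward …TGAGAC, reverse …CATGTC.
Reverse complement of the reverse primer's last 6 bases: GACATG; its first k bases are the reverse complement of the reverse primer's last k bases, so a perfect k-base overlap needs the forward primer's last k bases to equal them.
Comparing (forward last k vs required): k=1: C vs G ✗; k=2: AC vs GA ✗; k=3: GAC vs GAC ✓; k=4: AGAC vs GACA ✗; k=5: GAGAC vs GACAT ✗; k=6: TGAGAC vs GACATG ✗.
Only k = 3 is perfect, so the longest perfect 3' overlap is 3.

Longest perfect overlap: 3 complementary base pairs; significant dimer risk (threshold 3).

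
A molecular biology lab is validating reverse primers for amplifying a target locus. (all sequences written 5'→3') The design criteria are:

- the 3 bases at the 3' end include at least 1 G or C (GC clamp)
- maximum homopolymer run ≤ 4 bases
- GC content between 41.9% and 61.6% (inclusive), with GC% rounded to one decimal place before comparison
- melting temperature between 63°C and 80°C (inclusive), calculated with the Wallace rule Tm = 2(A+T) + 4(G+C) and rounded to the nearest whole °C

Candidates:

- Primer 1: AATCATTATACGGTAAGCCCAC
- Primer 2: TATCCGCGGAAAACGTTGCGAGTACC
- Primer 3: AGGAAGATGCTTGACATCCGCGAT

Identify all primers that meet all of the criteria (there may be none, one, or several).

Primer 2 and Primer 3.

Primer 1 (22 nt, A=8 T=5 G=3 C=6): 3' end CAC has 2 G/C ✓; longest run = 3 ✓; GC 9/22 = 40.9%, outside 41.9–61.6% ✗; Tm = 2·13 + 4·9 = 62°C, outside 63–80°C ✗ — fails.
Primer 2 (26 nt, A=7 T=5 G=7 C=7): 3' end ACC has 2 G/C ✓; longest run = 4 ✓; GC 14/26 = 53.8% ✓; Tm = 2·12 + 4·14 = 80°C ✓ — passes.
Primer 3 (24 nt, A=7 T=5 G=7 C=5): 3' end GAT has 1 G/C ✓; longest run = 2 ✓; GC 12/24 = 50.0% ✓; Tm = 2·12 + 4·12 = 72°C ✓ — passes.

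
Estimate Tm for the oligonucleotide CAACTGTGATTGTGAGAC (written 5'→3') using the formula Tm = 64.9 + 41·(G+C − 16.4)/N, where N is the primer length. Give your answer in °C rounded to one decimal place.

45.8°C

Base counts: A=5, T=5, G=5, C=3; G+C = 8, N = 18.
Tm = 64.9 + 41·(8 − 16.4)/18 = 64.9 + -344.40/18 = 45.8°C.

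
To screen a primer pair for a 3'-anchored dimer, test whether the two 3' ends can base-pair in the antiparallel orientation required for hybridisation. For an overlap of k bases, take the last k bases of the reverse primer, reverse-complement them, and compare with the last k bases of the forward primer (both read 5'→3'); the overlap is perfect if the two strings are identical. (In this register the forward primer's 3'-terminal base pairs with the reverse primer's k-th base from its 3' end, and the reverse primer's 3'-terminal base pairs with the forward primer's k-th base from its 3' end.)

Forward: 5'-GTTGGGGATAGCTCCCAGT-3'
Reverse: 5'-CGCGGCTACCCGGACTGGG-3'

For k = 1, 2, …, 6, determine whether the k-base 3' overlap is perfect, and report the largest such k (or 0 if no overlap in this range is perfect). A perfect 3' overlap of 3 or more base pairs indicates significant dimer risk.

Last 6 bases (5'→3') — forward …CCCAGT, reverse …ACTGGG.
Reverse complement of the reverse primer's last 6 bases: CCCAGT; its first k bases are the reverse complement of the reverse primer's last k bases, so a perfect k-base overlap needs the forward primer's last k bases to equal them.
Comparing (forward last k vs required): k=1: T vs C ✗; k=2: GT vs CC ✗; k=3: AGT vs CCC ✗; k=4: CAGT vs CCCA ✗; k=5: CCAGT vs CCCAG ✗; k=6: CCCAGT vs CCCAGT ✓.
Only k = 6 is perfect, so the longest perfect 3' overlap is 6.

Longest perfect overlap: 6 complementary base pairs; significant dimer risk (threshold 3).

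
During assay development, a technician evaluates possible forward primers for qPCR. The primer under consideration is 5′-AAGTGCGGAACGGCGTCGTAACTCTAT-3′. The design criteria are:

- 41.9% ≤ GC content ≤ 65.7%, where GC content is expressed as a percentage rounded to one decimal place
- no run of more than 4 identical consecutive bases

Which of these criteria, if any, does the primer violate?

Base counts: A=7, T=6, G=8, C=6 (length 27).
GC content: GC 14/27 = 51.9% ✓
homopolymer run: longest run = 2 ✓

Meets all criteria.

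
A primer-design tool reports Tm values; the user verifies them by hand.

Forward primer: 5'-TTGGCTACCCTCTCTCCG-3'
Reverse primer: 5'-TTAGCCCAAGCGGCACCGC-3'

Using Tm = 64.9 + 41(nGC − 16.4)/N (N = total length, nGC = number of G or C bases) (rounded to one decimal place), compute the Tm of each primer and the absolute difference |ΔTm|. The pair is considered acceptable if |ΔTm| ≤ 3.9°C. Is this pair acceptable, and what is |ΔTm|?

Forward: G+C = 11, N = 18 → Tm = 64.9 + 41·(11 − 16.4)/18 = 52.6°C.
Reverse: G+C = 13, N = 19 → Tm = 64.9 + 41·(13 − 16.4)/19 = 57.6°C.
|ΔTm| = |52.6 − 57.6| = 5.0°C, > 3.9°C.

|ΔTm| = 5.0°C; the pair is not acceptable.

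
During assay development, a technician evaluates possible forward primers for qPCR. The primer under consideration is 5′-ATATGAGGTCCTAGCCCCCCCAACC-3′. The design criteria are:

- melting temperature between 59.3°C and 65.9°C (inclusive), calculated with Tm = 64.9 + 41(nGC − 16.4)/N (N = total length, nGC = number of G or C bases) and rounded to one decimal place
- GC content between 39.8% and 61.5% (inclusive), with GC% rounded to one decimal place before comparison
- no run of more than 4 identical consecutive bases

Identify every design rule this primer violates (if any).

Fails: homopolymer run.

Base counts: A=6, T=4, G=4, C=11 (length 25).
Tm: Tm = 64.9 + 41·(15 − 16.4)/25 = 62.6°C ✓
GC content: GC 15/25 = 60.0% ✓
homopolymer run: longest run = 7, exceeds 4 ✗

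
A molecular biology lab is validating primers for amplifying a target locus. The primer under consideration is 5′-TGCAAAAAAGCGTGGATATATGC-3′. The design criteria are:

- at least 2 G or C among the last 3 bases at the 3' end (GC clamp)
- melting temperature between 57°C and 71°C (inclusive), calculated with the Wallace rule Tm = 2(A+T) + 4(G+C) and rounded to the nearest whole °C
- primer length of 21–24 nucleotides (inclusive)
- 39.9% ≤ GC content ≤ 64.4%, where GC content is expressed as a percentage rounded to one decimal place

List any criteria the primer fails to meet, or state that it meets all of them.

Base counts: A=9, T=5, G=6, C=3 (length 23).
GC clamp: 3' end TGC has 2 G/C ✓
Tm: Tm = 2·14 + 4·9 = 64°C ✓
length: length 23 ✓
GC content: GC 9/23 = 39.1%, outside 39.9–64.4% ✗

Fails: GC content.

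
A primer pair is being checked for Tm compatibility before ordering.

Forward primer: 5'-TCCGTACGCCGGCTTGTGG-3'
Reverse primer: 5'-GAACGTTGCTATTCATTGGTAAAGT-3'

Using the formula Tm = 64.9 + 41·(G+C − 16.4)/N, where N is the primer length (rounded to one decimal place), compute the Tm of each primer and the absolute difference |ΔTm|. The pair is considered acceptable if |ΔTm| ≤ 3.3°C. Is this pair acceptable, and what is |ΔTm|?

|ΔTm| = 4.8°C; the pair is not acceptable.

Forward: G+C = 13, N = 19 → Tm = 64.9 + 41·(13 − 16.4)/19 = 57.6°C.
Reverse: G+C = 9, N = 25 → Tm = 64.9 + 41·(9 − 16.4)/25 = 52.8°C.
|ΔTm| = |57.6 − 52.8| = 4.8°C, > 3.3°C.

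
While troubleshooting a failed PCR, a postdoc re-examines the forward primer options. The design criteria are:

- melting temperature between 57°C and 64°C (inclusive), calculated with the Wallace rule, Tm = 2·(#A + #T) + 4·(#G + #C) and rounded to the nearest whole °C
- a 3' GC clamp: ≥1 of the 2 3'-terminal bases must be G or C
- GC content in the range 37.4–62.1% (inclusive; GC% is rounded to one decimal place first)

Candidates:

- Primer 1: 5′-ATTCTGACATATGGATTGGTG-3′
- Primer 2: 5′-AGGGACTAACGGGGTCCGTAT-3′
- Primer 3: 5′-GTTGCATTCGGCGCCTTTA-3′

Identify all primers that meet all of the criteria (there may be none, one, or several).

Primer 1 (21 nt, A=5 T=8 G=6 C=2): Tm = 2·13 + 4·8 = 58°C ✓; 3' end TG has 1 G/C ✓; GC 8/21 = 38.1% ✓ — passes.
Primer 2 (21 nt, A=5 T=4 G=8 C=4): Tm = 2·9 + 4·12 = 66°C, outside 57–64°C ✗; 3' end AT has 0 G/C, need ≥1 ✗; GC 12/21 = 57.1% ✓ — fails.
Primer 3 (19 nt, A=2 T=7 G=5 C=5): Tm = 2·9 + 4·10 = 58°C ✓; 3' end TA has 0 G/C, need ≥1 ✗; GC 10/19 = 52.6% ✓ — fails.

Primer 1 only.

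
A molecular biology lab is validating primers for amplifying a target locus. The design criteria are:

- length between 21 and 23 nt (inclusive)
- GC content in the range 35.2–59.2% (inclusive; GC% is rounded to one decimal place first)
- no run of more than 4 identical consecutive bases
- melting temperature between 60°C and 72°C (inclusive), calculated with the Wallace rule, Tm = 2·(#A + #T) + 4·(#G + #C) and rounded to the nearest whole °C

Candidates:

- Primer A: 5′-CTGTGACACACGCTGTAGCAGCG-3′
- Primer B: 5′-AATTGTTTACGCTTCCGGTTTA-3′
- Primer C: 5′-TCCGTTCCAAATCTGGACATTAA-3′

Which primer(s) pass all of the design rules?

Primer B and Primer C.

Primer A (23 nt, A=5 T=4 G=7 C=7): length 23 ✓; GC 14/23 = 60.9%, outside 35.2–59.2% ✗; longest run = 1 ✓; Tm = 2·9 + 4·14 = 74°C, outside 60–72°C ✗ — fails.
Primer B (22 nt, A=4 T=10 G=4 C=4): length 22 ✓; GC 8/22 = 36.4% ✓; longest run = 3 ✓; Tm = 2·14 + 4·8 = 60°C ✓ — passes.
Primer C (23 nt, A=7 T=7 G=3 C=6): length 23 ✓; GC 9/23 = 39.1% ✓; longest run = 3 ✓; Tm = 2·14 + 4·9 = 64°C ✓ — passes.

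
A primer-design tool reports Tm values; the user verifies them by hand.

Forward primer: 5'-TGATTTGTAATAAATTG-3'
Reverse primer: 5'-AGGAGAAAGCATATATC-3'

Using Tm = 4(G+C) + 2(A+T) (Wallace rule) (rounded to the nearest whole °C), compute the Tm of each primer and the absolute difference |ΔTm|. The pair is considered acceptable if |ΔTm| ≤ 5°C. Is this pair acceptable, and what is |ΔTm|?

Forward: A=6 T=8 G=3 C=0 → Tm = 2·14 + 4·3 = 40°C.
Reverse: A=8 T=3 G=4 C=2 → Tm = 2·11 + 4·6 = 46°C.
|ΔTm| = |40 − 46| = 6°C, > 5°C.

|ΔTm| = 6°C; the pair is not acceptable.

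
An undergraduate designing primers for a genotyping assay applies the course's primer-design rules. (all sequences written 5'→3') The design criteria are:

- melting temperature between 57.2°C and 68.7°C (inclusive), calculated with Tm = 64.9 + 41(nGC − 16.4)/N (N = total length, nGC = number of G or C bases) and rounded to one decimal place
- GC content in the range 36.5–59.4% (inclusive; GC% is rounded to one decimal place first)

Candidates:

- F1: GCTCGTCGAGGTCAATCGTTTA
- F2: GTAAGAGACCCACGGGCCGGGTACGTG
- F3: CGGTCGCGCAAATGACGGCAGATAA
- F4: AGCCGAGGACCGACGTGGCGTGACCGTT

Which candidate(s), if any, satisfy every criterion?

F3 only.

F1 (22 nt, A=4 T=7 G=6 C=5): Tm = 64.9 + 41·(11 − 16.4)/22 = 54.8°C, outside 57.2–68.7°C ✗; GC 11/22 = 50.0% ✓ — fails.
F2 (27 nt, A=6 T=3 G=11 C=7): Tm = 64.9 + 41·(18 − 16.4)/27 = 67.3°C ✓; GC 18/27 = 66.7%, outside 36.5–59.4% ✗ — fails.
F3 (25 nt, A=8 T=3 G=8 C=6): Tm = 64.9 + 41·(14 − 16.4)/25 = 61.0°C ✓; GC 14/25 = 56.0% ✓ — passes.
F4 (28 nt, A=5 T=4 G=11 C=8): Tm = 64.9 + 41·(19 − 16.4)/28 = 68.7°C ✓; GC 19/28 = 67.9%, outside 36.5–59.4% ✗ — fails.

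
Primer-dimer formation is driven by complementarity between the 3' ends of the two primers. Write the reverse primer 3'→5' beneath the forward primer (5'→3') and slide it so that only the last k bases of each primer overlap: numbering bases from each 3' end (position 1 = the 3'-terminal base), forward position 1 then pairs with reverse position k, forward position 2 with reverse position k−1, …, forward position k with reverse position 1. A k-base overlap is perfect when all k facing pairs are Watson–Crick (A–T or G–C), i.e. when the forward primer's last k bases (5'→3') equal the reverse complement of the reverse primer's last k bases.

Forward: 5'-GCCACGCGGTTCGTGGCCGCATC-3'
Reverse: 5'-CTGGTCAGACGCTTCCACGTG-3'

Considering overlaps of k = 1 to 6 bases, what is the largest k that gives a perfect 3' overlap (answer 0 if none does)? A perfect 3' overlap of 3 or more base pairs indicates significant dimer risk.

Last 6 bases (5'→3') — forward …CGCATC, reverse …CACGTG.
Reverse complement of the reverse primer's last 6 bases: CACGTG; its first k bases are the reverse complement of the reverse primer's last k bases, so a perfect k-base overlap needs the forward primer's last k bases to equal them.
Comparing (forward last k vs required): k=1: C vs C ✓; k=2: TC vs CA ✗; k=3: ATC vs CAC ✗; k=4: CATC vs CACG ✗; k=5: GCATC vs CACGT ✗; k=6: CGCATC vs CACGTG ✗.
Only k = 1 is perfect, so the longest perfect 3' overlap is 1.

Longest perfect overlap: 1 complementary base pair; below the dimer-risk threshold (threshold 3).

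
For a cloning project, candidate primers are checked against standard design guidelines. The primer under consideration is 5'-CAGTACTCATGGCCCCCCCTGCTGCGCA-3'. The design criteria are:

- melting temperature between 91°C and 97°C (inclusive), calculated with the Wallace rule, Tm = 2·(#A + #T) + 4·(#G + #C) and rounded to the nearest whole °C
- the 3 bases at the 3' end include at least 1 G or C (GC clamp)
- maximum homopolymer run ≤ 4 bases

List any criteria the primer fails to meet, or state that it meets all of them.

Fails: homopolymer run.

Base counts: A=4, T=5, G=6, C=13 (length 28).
Tm: Tm = 2·9 + 4·19 = 94°C ✓
GC clamp: 3' end GCA has 2 G/C ✓
homopolymer run: longest run = 7, exceeds 4 ✗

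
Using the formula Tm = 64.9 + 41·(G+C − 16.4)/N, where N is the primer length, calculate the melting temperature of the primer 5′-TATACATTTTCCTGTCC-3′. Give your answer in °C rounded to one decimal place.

Base counts: A=3, T=8, G=1, C=5; G+C = 6, N = 17.
Tm = 64.9 + 41·(6 − 16.4)/17 = 64.9 + -426.40/17 = 39.8°C.

39.8°C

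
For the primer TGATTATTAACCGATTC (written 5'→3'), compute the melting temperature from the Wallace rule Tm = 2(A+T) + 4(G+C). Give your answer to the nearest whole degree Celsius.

Base counts: A=5, T=7, G=2, C=3 (length 17).
Tm = 2·(5+7) + 4·(2+3) = 2·12 + 4·5 = 24 + 20 = 44°C.

44°C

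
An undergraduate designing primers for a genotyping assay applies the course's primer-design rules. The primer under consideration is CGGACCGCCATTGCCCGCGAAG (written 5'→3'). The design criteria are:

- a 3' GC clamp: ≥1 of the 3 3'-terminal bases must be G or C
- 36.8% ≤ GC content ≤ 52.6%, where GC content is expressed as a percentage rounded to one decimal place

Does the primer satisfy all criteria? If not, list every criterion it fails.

Fails: GC content.

Base counts: A=4, T=2, G=7, C=9 (length 22).
GC clamp: 3' end AAG has 1 G/C ✓
GC content: GC 16/22 = 72.7%, outside 36.8–52.6% ✗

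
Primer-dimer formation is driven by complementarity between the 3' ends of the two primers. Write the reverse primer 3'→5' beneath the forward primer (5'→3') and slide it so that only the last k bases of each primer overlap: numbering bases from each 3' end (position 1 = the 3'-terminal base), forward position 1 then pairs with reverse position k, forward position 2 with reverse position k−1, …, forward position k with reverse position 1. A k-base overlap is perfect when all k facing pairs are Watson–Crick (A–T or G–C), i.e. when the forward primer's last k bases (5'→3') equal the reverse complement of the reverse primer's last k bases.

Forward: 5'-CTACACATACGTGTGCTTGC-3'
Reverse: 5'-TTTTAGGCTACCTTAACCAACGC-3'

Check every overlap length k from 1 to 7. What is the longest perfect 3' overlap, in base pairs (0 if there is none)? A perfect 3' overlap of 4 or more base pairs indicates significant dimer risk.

Last 7 bases (5'→3') — forward …TGCTTGC, reverse …CCAACGC.
Reverse complement of the reverse primer's last 7 bases: GCGTTGG; its first k bases are the reverse complement of the reverse primer's last k bases, so a perfect k-base overlap needs the forward primer's last k bases to equal them.
Comparing (forward last k vs required): k=1: C vs G ✗; k=2: GC vs GC ✓; k=3: TGC vs GCG ✗; k=4: TTGC vs GCGT ✗; k=5: CTTGC vs GCGTT ✗; k=6: GCTTGC vs GCGTTG ✗; k=7: TGCTTGC vs GCGTTGG ✗.
Only k = 2 is perfect, so the longest perfect 3' overlap is 2.

Longest perfect overlap: 2 complementary base pairs; below the dimer-risk threshold (threshold 4).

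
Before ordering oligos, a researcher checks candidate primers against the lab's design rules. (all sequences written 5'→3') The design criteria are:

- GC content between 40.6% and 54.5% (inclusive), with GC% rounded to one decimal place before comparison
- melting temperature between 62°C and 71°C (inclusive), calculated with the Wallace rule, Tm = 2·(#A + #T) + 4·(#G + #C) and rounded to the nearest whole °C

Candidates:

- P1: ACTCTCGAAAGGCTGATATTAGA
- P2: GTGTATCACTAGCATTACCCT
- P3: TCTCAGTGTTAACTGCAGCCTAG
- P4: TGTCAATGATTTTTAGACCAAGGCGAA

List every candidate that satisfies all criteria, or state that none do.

P3 only.

P1 (23 nt, A=8 T=6 G=5 C=4): GC 9/23 = 39.1%, outside 40.6–54.5% ✗; Tm = 2·14 + 4·9 = 64°C ✓ — fails.
P2 (21 nt, A=5 T=7 G=3 C=6): GC 9/21 = 42.9% ✓; Tm = 2·12 + 4·9 = 60°C, outside 62–71°C ✗ — fails.
P3 (23 nt, A=5 T=7 G=5 C=6): GC 11/23 = 47.8% ✓; Tm = 2·12 + 4·11 = 68°C ✓ — passes.
P4 (27 nt, A=9 T=8 G=6 C=4): GC 10/27 = 37.0%, outside 40.6–54.5% ✗; Tm = 2·17 + 4·10 = 74°C, outside 62–71°C ✗ — fails.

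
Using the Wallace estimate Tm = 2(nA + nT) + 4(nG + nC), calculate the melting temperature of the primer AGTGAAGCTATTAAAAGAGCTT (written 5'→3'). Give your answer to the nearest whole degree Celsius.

58°C

Base counts: A=9, T=6, G=5, C=2 (length 22).
Tm = 2·(9+6) + 4·(5+2) = 2·15 + 4·7 = 30 + 28 = 58°C.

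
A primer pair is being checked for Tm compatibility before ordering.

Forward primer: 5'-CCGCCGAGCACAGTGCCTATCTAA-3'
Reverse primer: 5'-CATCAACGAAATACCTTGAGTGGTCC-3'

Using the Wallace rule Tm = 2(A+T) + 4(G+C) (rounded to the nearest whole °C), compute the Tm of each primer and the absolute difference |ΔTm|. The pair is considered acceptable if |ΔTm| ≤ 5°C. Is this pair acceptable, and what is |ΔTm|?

Forward: A=6 T=4 G=5 C=9 → Tm = 2·10 + 4·14 = 76°C.
Reverse: A=8 T=6 G=5 C=7 → Tm = 2·14 + 4·12 = 76°C.
|ΔTm| = |76 − 76| = 0°C, ≤ 5°C.

|ΔTm| = 0°C; the pair is acceptable.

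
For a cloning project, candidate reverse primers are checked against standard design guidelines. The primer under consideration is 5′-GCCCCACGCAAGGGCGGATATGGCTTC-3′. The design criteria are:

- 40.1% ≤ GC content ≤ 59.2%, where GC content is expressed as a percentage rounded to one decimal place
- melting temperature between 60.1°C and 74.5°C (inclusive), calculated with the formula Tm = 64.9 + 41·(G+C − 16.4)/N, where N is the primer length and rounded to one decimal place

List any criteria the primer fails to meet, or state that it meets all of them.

Base counts: A=5, T=4, G=9, C=9 (length 27).
GC content: GC 18/27 = 66.7%, outside 40.1–59.2% ✗
Tm: Tm = 64.9 + 41·(18 − 16.4)/27 = 67.3°C ✓

Fails: GC content.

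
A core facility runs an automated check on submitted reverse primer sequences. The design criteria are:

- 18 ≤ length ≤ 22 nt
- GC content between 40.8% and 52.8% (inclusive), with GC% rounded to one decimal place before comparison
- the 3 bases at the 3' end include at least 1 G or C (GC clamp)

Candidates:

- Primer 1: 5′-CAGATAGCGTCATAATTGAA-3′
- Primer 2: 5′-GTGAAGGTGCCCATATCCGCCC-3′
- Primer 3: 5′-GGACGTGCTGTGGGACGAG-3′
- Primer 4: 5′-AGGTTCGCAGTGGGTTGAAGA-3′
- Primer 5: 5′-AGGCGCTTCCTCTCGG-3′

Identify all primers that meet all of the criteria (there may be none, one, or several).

Primer 1 (20 nt, A=8 T=5 G=4 C=3): length 20 ✓; GC 7/20 = 35.0%, outside 40.8–52.8% ✗; 3' end GAA has 1 G/C ✓ — fails.
Primer 2 (22 nt, A=4 T=4 G=6 C=8): length 22 ✓; GC 14/22 = 63.6%, outside 40.8–52.8% ✗; 3' end CCC has 3 G/C ✓ — fails.
Primer 3 (19 nt, A=3 T=3 G=10 C=3): length 19 ✓; GC 13/19 = 68.4%, outside 40.8–52.8% ✗; 3' end GAG has 2 G/C ✓ — fails.
Primer 4 (21 nt, A=5 T=5 G=9 C=2): length 21 ✓; GC 11/21 = 52.4% ✓; 3' end AGA has 1 G/C ✓ — passes.
Primer 5 (16 nt, A=1 T=4 G=5 C=6): length 16, outside 18–22 ✗; GC 11/16 = 68.8%, outside 40.8–52.8% ✗; 3' end CGG has 3 G/C ✓ — fails.

Primer 4 only.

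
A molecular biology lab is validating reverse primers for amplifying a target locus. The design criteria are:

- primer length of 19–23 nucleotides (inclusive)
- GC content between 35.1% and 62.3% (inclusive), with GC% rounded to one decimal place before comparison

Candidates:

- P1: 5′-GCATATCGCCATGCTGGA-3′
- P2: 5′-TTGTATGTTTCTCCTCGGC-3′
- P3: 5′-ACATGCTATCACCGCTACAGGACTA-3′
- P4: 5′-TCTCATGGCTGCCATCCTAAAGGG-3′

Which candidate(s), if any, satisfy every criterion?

P1 (18 nt, A=4 T=4 G=5 C=5): length 18, outside 19–23 ✗; GC 10/18 = 55.6% ✓ — fails.
P2 (19 nt, A=1 T=9 G=4 C=5): length 19 ✓; GC 9/19 = 47.4% ✓ — passes.
P3 (25 nt, A=8 T=5 G=4 C=8): length 25, outside 19–23 ✗; GC 12/25 = 48.0% ✓ — fails.
P4 (24 nt, A=5 T=6 G=6 C=7): length 24, outside 19–23 ✗; GC 13/24 = 54.2% ✓ — fails.

P2 only.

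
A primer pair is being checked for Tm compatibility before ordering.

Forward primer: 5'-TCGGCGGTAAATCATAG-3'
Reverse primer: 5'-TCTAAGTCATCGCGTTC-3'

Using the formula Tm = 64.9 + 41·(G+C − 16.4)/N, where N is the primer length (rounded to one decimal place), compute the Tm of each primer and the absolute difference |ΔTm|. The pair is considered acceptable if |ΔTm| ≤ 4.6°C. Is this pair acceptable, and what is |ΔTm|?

Forward: G+C = 8, N = 17 → Tm = 64.9 + 41·(8 − 16.4)/17 = 44.6°C.
Reverse: G+C = 8, N = 17 → Tm = 64.9 + 41·(8 − 16.4)/17 = 44.6°C.
|ΔTm| = |44.6 − 44.6| = 0.0°C, ≤ 4.6°C.

|ΔTm| = 0.0°C; the pair is acceptable.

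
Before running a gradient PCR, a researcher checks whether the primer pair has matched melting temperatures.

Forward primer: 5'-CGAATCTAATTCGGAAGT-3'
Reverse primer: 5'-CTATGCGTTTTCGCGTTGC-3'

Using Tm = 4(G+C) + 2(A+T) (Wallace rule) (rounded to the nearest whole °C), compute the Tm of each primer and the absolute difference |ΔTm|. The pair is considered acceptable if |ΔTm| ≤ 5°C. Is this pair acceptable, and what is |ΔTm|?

|ΔTm| = 8°C; the pair is not acceptable.

Forward: A=6 T=5 G=4 C=3 → Tm = 2·11 + 4·7 = 50°C.
Reverse: A=1 T=8 G=5 C=5 → Tm = 2·9 + 4·10 = 58°C.
|ΔTm| = |50 − 58| = 8°C, > 5°C.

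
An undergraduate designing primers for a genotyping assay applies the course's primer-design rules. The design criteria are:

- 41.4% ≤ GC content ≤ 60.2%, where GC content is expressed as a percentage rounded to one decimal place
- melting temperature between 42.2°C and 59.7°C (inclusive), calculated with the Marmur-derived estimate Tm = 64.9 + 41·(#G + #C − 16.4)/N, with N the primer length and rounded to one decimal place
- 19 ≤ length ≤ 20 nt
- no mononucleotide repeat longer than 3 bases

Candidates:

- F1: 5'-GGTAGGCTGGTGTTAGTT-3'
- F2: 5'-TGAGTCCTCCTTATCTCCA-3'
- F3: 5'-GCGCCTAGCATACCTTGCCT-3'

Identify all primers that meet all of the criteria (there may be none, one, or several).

F2 and F3.

F1 (18 nt, A=2 T=7 G=8 C=1): GC 9/18 = 50.0% ✓; Tm = 64.9 + 41·(9 − 16.4)/18 = 48.0°C ✓; length 18, outside 19–20 ✗; longest run = 2 ✓ — fails.
F2 (19 nt, A=3 T=7 G=2 C=7): GC 9/19 = 47.4% ✓; Tm = 64.9 + 41·(9 − 16.4)/19 = 48.9°C ✓; length 19 ✓; longest run = 2 ✓ — passes.
F3 (20 nt, A=3 T=5 G=4 C=8): GC 12/20 = 60.0% ✓; Tm = 64.9 + 41·(12 − 16.4)/20 = 55.9°C ✓; length 20 ✓; longest run = 2 ✓ — passes.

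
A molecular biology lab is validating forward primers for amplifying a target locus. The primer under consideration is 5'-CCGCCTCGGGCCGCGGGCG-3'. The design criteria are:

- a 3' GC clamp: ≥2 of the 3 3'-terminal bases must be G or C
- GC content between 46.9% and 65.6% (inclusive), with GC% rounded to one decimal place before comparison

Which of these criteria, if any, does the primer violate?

Base counts: A=0, T=1, G=9, C=9 (length 19).
GC clamp: 3' end GCG has 3 G/C ✓
GC content: GC 18/19 = 94.7%, outside 46.9–65.6% ✗

Fails: GC content.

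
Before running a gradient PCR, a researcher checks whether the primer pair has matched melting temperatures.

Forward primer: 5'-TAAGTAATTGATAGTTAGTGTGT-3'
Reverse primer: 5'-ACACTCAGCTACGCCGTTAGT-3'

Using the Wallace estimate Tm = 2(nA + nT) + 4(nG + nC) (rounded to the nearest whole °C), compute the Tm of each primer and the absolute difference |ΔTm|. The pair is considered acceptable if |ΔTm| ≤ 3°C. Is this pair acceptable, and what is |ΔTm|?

Forward: A=7 T=10 G=6 C=0 → Tm = 2·17 + 4·6 = 58°C.
Reverse: A=5 T=5 G=4 C=7 → Tm = 2·10 + 4·11 = 64°C.
|ΔTm| = |58 − 64| = 6°C, > 3°C.

|ΔTm| = 6°C; the pair is not acceptable.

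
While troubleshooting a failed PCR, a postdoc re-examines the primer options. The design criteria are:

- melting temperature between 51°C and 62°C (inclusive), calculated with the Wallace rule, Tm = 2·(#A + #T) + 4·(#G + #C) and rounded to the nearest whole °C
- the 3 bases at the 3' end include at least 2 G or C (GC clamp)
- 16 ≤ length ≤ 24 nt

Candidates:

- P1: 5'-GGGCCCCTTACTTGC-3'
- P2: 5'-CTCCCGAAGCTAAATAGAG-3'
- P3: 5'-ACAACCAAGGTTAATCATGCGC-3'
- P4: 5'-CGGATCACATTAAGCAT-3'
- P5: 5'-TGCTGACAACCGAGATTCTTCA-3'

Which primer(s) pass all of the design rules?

P2 only.

P1 (15 nt, A=1 T=4 G=4 C=6): Tm = 2·5 + 4·10 = 50°C, outside 51–62°C ✗; 3' end TGC has 2 G/C ✓; length 15, outside 16–24 ✗ — fails.
P2 (19 nt, A=7 T=3 G=4 C=5): Tm = 2·10 + 4·9 = 56°C ✓; 3' end GAG has 2 G/C ✓; length 19 ✓ — passes.
P3 (22 nt, A=8 T=4 G=4 C=6): Tm = 2·12 + 4·10 = 64°C, outside 51–62°C ✗; 3' end CGC has 3 G/C ✓; length 22 ✓ — fails.
P4 (17 nt, A=6 T=4 G=3 C=4): Tm = 2·10 + 4·7 = 48°C, outside 51–62°C ✗; 3' end CAT has 1 G/C, need ≥2 ✗; length 17 ✓ — fails.
P5 (22 nt, A=6 T=6 G=4 C=6): Tm = 2·12 + 4·10 = 64°C, outside 51–62°C ✗; 3' end TCA has 1 G/C, need ≥2 ✗; length 22 ✓ — fails.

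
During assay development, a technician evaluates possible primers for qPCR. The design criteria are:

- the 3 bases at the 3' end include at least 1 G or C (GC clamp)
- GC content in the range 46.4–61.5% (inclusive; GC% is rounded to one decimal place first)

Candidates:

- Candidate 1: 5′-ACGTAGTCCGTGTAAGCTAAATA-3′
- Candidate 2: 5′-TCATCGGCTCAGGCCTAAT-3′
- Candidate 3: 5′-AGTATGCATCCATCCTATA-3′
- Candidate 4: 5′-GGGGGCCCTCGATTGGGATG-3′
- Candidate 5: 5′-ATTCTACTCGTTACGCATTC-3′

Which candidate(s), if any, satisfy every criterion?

Candidate 1 (23 nt, A=8 T=6 G=5 C=4): 3' end ATA has 0 G/C, need ≥1 ✗; GC 9/23 = 39.1%, outside 46.4–61.5% ✗ — fails.
Candidate 2 (19 nt, A=4 T=5 G=4 C=6): 3' end AAT has 0 G/C, need ≥1 ✗; GC 10/19 = 52.6% ✓ — fails.
Candidate 3 (19 nt, A=6 T=6 G=2 C=5): 3' end ATA has 0 G/C, need ≥1 ✗; GC 7/19 = 36.8%, outside 46.4–61.5% ✗ — fails.
Candidate 4 (20 nt, A=2 T=4 G=10 C=4): 3' end ATG has 1 G/C ✓; GC 14/20 = 70.0%, outside 46.4–61.5% ✗ — fails.
Candidate 5 (20 nt, A=4 T=8 G=2 C=6): 3' end TTC has 1 G/C ✓; GC 8/20 = 40.0%, outside 46.4–61.5% ✗ — fails.

None of the candidates satisfy all criteria.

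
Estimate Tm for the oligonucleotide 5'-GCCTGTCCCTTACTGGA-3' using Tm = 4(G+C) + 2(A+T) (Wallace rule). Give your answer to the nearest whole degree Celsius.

54°C

Base counts: A=2, T=5, G=4, C=6 (length 17).
Tm = 2·(2+5) + 4·(4+6) = 2·7 + 4·10 = 14 + 40 = 54°C.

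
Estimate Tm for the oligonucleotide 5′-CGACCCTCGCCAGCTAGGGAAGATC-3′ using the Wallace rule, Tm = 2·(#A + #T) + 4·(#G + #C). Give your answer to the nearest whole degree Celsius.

82°C

Base counts: A=6, T=3, G=7, C=9 (length 25).
Tm = 2·(6+3) + 4·(7+9) = 2·9 + 4·16 = 18 + 64 = 82°C.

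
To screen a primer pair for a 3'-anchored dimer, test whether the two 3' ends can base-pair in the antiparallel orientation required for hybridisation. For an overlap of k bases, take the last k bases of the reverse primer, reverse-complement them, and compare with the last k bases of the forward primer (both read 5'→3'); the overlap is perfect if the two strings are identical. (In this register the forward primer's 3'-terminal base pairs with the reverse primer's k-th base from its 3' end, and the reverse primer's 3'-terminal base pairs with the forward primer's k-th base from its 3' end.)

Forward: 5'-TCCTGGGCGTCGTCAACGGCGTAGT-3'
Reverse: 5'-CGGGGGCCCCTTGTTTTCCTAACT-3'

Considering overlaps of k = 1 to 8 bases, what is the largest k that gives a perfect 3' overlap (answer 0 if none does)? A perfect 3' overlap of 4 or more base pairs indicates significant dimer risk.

Longest perfect overlap: 3 complementary base pairs; below the dimer-risk threshold (threshold 4).

Last 8 bases (5'→3') — forward …GGCGTAGT, reverse …TCCTAACT.
Reverse complement of the reverse primer's last 8 bases: AGTTAGGA; its first k bases are the reverse complement of the reverse primer's last k bases, so a perfect k-base overlap needs the forward primer's last k bases to equal them.
Comparing (forward last k vs required): k=1: T vs A ✗; k=2: GT vs AG ✗; k=3: AGT vs AGT ✓; k=4: TAGT vs AGTT ✗; k=5: GTAGT vs AGTTA ✗; k=6: CGTAGT vs AGTTAG ✗; k=7: GCGTAGT vs AGTTAGG ✗; k=8: GGCGTAGT vs AGTTAGGA ✗.
Only k = 3 is perfect, so the longest perfect 3' overlap is 3.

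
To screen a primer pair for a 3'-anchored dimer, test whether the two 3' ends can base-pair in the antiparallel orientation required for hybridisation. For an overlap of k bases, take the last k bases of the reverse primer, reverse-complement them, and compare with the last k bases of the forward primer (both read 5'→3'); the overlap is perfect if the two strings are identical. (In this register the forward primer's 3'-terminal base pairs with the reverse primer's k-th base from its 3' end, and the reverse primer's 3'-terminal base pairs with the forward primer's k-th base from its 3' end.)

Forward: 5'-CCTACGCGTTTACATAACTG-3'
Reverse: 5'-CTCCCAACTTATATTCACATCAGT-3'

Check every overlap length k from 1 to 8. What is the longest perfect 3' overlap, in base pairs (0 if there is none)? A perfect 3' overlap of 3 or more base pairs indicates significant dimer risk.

Longest perfect overlap: 4 complementary base pairs; significant dimer risk (threshold 3).

Last 8 bases (5'→3') — forward …CATAACTG, reverse …ACATCAGT.
Reverse complement of the reverse primer's last 8 bases: ACTGATGT; its first k bases are the reverse complement of the reverse primer's last k bases, so a perfect k-base overlap needs the forward primer's last k bases to equal them.
Comparing (forward last k vs required): k=1: G vs A ✗; k=2: TG vs AC ✗; k=3: CTG vs ACT ✗; k=4: ACTG vs ACTG ✓; k=5: AACTG vs ACTGA ✗; k=6: TAACTG vs ACTGAT ✗; k=7: ATAACTG vs ACTGATG ✗; k=8: CATAACTG vs ACTGATGT ✗.
Only k = 4 is perfect, so the longest perfect 3' overlap is 4.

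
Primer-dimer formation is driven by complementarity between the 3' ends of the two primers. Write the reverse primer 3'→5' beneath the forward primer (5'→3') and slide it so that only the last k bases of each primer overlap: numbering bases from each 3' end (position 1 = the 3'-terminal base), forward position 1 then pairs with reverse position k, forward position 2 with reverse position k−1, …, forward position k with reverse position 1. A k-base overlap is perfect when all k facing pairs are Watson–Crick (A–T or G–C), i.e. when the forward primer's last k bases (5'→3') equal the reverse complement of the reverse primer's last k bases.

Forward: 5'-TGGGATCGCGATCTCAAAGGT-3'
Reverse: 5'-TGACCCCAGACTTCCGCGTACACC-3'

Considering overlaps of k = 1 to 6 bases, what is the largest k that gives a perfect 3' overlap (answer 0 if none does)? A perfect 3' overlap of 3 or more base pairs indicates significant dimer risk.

Last 6 bases (5'→3') — forward …AAAGGT, reverse …TACACC.
Reverse complement of the reverse primer's last 6 bases: GGTGTA; its first k bases are the reverse complement of the reverse primer's last k bases, so a perfect k-base overlap needs the forward primer's last k bases to equal them.
Comparing (forward last k vs required): k=1: T vs G ✗; k=2: GT vs GG ✗; k=3: GGT vs GGT ✓; k=4: AGGT vs GGTG ✗; k=5: AAGGT vs GGTGT ✗; k=6: AAAGGT vs GGTGTA ✗.
Only k = 3 is perfect, so the longest perfect 3' overlap is 3.

Longest perfect overlap: 3 complementary base pairs; significant dimer risk (threshold 3).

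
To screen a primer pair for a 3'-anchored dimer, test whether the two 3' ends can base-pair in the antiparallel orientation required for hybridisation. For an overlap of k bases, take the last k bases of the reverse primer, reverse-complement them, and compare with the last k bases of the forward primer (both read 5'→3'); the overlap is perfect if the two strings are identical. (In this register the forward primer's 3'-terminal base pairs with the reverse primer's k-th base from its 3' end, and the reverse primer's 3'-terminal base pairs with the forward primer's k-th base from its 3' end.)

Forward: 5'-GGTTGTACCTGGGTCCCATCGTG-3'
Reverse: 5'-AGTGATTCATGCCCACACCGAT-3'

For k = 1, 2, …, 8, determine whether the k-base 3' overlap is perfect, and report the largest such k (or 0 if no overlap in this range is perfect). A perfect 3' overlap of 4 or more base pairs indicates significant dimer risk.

Last 8 bases (5'→3') — forward …CCATCGTG, reverse …ACACCGAT.
Reverse complement of the reverse primer's last 8 bases: ATCGGTGT; its first k bases are the reverse complement of the reverse primer's last k bases, so a perfect k-base overlap needs the forward primer's last k bases to equal them.
Comparing (forward last k vs required): k=1: G vs A ✗; k=2: TG vs AT ✗; k=3: GTG vs ATC ✗; k=4: CGTG vs ATCG ✗; k=5: TCGTG vs ATCGG ✗; k=6: ATCGTG vs ATCGGT ✗; k=7: CATCGTG vs ATCGGTG ✗; k=8: CCATCGTG vs ATCGGTGT ✗.
No overlap length from 1 to 8 is perfect, so the longest perfect 3' overlap is 0.

Longest perfect overlap: 0 complementary base pairs; below the dimer-risk threshold (threshold 4).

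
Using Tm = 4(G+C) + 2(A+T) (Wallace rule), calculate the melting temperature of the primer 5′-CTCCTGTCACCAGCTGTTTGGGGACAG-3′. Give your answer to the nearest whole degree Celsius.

Base counts: A=4, T=7, G=8, C=8 (length 27).
Tm = 2·(4+7) + 4·(8+8) = 2·11 + 4·16 = 22 + 64 = 86°C.

86°C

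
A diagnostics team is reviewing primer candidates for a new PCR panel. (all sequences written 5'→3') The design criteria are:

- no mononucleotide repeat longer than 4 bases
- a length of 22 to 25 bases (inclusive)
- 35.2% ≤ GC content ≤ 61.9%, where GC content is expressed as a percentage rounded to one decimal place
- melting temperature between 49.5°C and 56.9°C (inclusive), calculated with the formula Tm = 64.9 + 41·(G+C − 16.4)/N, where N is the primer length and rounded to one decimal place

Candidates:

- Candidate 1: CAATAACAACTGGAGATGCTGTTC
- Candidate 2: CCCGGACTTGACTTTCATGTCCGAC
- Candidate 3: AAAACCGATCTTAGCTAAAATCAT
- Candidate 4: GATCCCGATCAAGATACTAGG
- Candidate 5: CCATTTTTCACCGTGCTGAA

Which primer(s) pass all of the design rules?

Candidate 1 (24 nt, A=8 T=6 G=5 C=5): longest run = 2 ✓; length 24 ✓; GC 10/24 = 41.7% ✓; Tm = 64.9 + 41·(10 − 16.4)/24 = 54.0°C ✓ — passes.
Candidate 2 (25 nt, A=4 T=7 G=5 C=9): longest run = 3 ✓; length 25 ✓; GC 14/25 = 56.0% ✓; Tm = 64.9 + 41·(14 − 16.4)/25 = 61.0°C, outside 49.5–56.9°C ✗ — fails.
Candidate 3 (24 nt, A=11 T=6 G=2 C=5): longest run = 4 ✓; length 24 ✓; GC 7/24 = 29.2%, outside 35.2–61.9% ✗; Tm = 64.9 + 41·(7 − 16.4)/24 = 48.8°C, outside 49.5–56.9°C ✗ — fails.
Candidate 4 (21 nt, A=7 T=4 G=5 C=5): longest run = 3 ✓; length 21, outside 22–25 ✗; GC 10/21 = 47.6% ✓; Tm = 64.9 + 41·(10 − 16.4)/21 = 52.4°C ✓ — fails.
Candidate 5 (20 nt, A=4 T=7 G=3 C=6): longest run = 5, exceeds 4 ✗; length 20, outside 22–25 ✗; GC 9/20 = 45.0% ✓; Tm = 64.9 + 41·(9 − 16.4)/20 = 49.7°C ✓ — fails.

Candidate 1 only.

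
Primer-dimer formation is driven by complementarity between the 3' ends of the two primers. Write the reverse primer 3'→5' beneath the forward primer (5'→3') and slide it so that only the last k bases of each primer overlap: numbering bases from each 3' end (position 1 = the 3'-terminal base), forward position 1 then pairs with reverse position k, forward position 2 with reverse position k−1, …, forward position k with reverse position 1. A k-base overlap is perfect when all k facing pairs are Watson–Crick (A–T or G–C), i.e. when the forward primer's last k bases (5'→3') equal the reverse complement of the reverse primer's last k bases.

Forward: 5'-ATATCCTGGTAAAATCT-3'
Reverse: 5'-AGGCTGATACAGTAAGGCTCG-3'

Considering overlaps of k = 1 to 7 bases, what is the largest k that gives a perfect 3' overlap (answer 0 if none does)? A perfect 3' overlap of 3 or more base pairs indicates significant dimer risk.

Longest perfect overlap: 0 complementary base pairs; below the dimer-risk threshold (threshold 3).

Last 7 bases (5'→3') — forward …AAAATCT, reverse …AGGCTCG.
Reverse complement of the reverse primer's last 7 bases: CGAGCCT; its first k bases are the reverse complement of the reverse primer's last k bases, so a perfect k-base overlap needs the forward primer's last k bases to equal them.
Comparing (forward last k vs required): k=1: T vs C ✗; k=2: CT vs CG ✗; k=3: TCT vs CGA ✗; k=4: ATCT vs CGAG ✗; k=5: AATCT vs CGAGC ✗; k=6: AAATCT vs CGAGCC ✗; k=7: AAAATCT vs CGAGCCT ✗.
No overlap length from 1 to 7 is perfect, so the longest perfect 3' overlap is 0.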